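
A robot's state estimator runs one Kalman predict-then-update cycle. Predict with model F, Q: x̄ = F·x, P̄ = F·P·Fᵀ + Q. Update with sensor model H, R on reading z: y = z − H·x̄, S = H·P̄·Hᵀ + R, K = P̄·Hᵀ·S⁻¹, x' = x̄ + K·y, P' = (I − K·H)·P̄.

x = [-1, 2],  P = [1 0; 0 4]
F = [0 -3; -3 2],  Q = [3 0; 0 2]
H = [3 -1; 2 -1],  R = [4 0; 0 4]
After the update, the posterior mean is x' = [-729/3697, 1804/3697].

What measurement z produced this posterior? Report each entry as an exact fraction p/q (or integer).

x̄ = F·x = [-6, 7]
P̄ = F·P·Fᵀ + Q = [39 -24; -24 27]
S = H·P̄·Hᵀ + R = [526 381; 381 283]
K = P̄·Hᵀ·S⁻¹ = [1041/3697 -69/3697; 558/3697 -1731/3697]
x' − x̄ = [21453/3697, -24075/3697] = K·y
y = (KᵀK)⁻¹·Kᵀ·(x' − x̄) = [22, 21]
z = y + H·x̄ = [22, 21] + [-25, -19] = [-3, 2]

z = [-3, 2]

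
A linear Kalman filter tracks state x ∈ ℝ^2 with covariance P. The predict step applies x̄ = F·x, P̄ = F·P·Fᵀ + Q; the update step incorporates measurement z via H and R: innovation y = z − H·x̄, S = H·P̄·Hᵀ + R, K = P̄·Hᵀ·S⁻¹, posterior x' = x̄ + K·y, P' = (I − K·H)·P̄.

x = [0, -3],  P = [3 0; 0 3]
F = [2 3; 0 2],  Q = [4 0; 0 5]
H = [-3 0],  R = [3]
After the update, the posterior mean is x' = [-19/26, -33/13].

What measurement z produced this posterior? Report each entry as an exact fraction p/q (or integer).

z = [2]

x̄ = F·x = [-9, -6]
P̄ = F·P·Fᵀ + Q = [43 18; 18 17]
S = H·P̄·Hᵀ + R = [390]
K = P̄·Hᵀ·S⁻¹ = [-43/130; -9/65]
x' − x̄ = [215/26, 45/13] = K·y
y = (KᵀK)⁻¹·Kᵀ·(x' − x̄) = [-25]
z = y + H·x̄ = [-25] + [27] = [2]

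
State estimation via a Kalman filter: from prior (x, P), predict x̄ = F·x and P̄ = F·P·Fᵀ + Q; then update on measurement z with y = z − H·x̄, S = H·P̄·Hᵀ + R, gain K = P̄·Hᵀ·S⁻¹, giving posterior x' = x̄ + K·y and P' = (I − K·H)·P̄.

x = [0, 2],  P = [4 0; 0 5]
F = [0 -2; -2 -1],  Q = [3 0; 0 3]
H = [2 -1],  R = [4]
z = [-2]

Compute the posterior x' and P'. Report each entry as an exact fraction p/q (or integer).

x̄ = F·x = [-4, -2]
P̄ = F·P·Fᵀ + Q = [23 10; 10 24]
y = z − H·x̄ = [4]
S = H·P̄·Hᵀ + R = [80]
K = P̄·Hᵀ·S⁻¹ = [9/20; -1/20]
x' = x̄ + K·y = [-11/5, -11/5]
P' = (I − K·H)·P̄ = [34/5 59/5; 59/5 119/5]

x' = [-11/5, -11/5]
P' = [34/5 59/5; 59/5 119/5]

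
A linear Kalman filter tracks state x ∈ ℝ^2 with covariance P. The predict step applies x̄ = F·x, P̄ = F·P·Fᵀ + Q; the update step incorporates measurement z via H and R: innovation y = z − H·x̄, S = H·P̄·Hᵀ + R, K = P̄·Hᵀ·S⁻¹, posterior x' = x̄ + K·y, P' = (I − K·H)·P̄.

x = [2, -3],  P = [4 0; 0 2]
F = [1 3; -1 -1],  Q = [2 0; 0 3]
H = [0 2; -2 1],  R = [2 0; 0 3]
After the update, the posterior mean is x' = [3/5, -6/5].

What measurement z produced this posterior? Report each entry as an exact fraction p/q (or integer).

z = [-2, -3]

x̄ = F·x = [-7, 1]
P̄ = F·P·Fᵀ + Q = [24 -10; -10 9]
S = H·P̄·Hᵀ + R = [38 58; 58 148]
K = P̄·Hᵀ·S⁻¹ = [101/565 -261/565; 491/1130 29/1130]
x' − x̄ = [38/5, -11/5] = K·y
y = (KᵀK)⁻¹·Kᵀ·(x' − x̄) = [-4, -18]
z = y + H·x̄ = [-4, -18] + [2, 15] = [-2, -3]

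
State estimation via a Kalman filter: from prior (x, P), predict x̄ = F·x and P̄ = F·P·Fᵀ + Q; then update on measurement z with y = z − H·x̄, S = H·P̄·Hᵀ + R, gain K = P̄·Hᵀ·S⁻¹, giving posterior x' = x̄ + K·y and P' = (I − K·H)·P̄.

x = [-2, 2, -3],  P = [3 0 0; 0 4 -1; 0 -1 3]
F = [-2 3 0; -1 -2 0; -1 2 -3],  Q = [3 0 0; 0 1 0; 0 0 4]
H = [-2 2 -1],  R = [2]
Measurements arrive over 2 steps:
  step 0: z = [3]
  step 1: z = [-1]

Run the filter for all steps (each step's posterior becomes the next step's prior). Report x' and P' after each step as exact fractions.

step 0: x̄ = F·x = [10, -2, 15]
step 0: P̄ = F·P·Fᵀ + Q = [51 -18 39; -18 20 -19; 39 -19 62]
step 0: y = z − H·x̄ = [42]
step 0: S = H·P̄·Hᵀ + R = [724]
step 0: K = P̄·Hᵀ·S⁻¹ = [-177/724; 95/724; -89/362]
step 0: x' = x̄ + K·y = [-97/362, 1271/362, 846/181]
step 0: P' = (I − K·H)·P̄ = [5595/724 3783/724 -1635/362; 3783/724 5455/724 1577/362; -1635/362 1577/362 3301/181]
step 1: x̄ = F·x = [4007/362, -2445/362, -2437/362]
step 1: P̄ = F·P·Fᵀ + Q = [28251/724 -17757/724 -30567/724; -17757/724 43271/724 -7111/724; -30567/724 -7111/724 76547/724]
step 1: y = z − H·x̄ = [10105/362]
step 1: S = H·P̄·Hᵀ + R = [412315/724]
step 1: K = P̄·Hᵀ·S⁻¹ = [-61449/412315; 129167/412315; -5927/82463]
step 1: x' = x̄ + K·y = [569726/82463, 164156/82463, -720593/82463]
step 1: P' = (I − K·H)·P̄ = [10873386/412315 850422/412315 -3984606/82463; 850422/412315 1598299/412315 247484/82463; -3984606/82463 247484/82463 8476034/82463]

step 0: x' = [-97/362, 1271/362, 846/181], P' = [5595/724 3783/724 -1635/362; 3783/724 5455/724 1577/362; -1635/362 1577/362 3301/181]
step 1: x' = [569726/82463, 164156/82463, -720593/82463], P' = [10873386/412315 850422/412315 -3984606/82463; 850422/412315 1598299/412315 247484/82463; -3984606/82463 247484/82463 8476034/82463]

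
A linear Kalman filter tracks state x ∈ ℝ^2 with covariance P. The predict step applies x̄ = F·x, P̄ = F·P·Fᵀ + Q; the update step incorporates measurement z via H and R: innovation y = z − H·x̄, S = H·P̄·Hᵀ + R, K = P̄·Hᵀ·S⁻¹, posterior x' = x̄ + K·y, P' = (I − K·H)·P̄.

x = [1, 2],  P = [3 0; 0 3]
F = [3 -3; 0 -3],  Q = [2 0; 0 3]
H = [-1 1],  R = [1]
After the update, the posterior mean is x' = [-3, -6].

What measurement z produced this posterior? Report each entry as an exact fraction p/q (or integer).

z = [-3]

x̄ = F·x = [-3, -6]
P̄ = F·P·Fᵀ + Q = [56 27; 27 30]
S = H·P̄·Hᵀ + R = [33]
K = P̄·Hᵀ·S⁻¹ = [-29/33; 1/11]
x' − x̄ = [0, 0] = K·y
y = (KᵀK)⁻¹·Kᵀ·(x' − x̄) = [0]
z = y + H·x̄ = [0] + [-3] = [-3]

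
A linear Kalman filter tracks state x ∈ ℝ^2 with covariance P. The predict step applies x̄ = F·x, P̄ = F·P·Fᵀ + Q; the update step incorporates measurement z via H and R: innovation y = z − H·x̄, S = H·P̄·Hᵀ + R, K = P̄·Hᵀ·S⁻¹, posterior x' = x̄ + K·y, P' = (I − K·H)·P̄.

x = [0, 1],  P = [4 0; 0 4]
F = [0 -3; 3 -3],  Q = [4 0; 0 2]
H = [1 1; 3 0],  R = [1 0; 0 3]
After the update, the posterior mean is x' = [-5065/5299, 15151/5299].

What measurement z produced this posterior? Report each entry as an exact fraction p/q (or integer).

z = [2, -3]

x̄ = F·x = [-3, -3]
P̄ = F·P·Fᵀ + Q = [40 36; 36 74]
S = H·P̄·Hᵀ + R = [187 228; 228 363]
K = P̄·Hᵀ·S⁻¹ = [76/5299 1704/5299; 5102/5299 -1628/5299]
x' − x̄ = [10832/5299, 31048/5299] = K·y
y = (KᵀK)⁻¹·Kᵀ·(x' − x̄) = [8, 6]
z = y + H·x̄ = [8, 6] + [-6, -9] = [2, -3]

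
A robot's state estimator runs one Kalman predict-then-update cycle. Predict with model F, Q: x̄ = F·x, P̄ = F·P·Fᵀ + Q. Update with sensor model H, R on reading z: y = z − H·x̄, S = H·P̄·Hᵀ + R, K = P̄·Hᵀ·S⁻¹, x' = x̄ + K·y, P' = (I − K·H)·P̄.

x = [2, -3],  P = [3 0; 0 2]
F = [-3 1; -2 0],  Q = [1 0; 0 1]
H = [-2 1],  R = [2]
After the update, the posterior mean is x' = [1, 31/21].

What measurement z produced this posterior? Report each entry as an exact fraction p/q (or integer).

z = [-1]

x̄ = F·x = [-9, -4]
P̄ = F·P·Fᵀ + Q = [30 18; 18 13]
S = H·P̄·Hᵀ + R = [63]
K = P̄·Hᵀ·S⁻¹ = [-2/3; -23/63]
x' − x̄ = [10, 115/21] = K·y
y = (KᵀK)⁻¹·Kᵀ·(x' − x̄) = [-15]
z = y + H·x̄ = [-15] + [14] = [-1]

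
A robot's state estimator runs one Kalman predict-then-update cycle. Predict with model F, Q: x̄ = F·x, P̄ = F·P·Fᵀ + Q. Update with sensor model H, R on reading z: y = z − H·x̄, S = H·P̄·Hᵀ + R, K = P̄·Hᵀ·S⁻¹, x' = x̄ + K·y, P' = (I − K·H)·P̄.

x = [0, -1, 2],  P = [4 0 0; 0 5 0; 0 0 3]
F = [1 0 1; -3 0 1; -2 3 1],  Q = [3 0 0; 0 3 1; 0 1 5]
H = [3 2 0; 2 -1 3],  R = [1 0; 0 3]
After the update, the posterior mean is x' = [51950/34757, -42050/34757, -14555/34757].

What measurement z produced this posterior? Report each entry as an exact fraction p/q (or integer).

x̄ = F·x = [2, 2, -1]
P̄ = F·P·Fᵀ + Q = [10 -9 -5; -9 42 28; -5 28 69]
S = H·P̄·Hᵀ + R = [151 90; 90 514]
K = P̄·Hᵀ·S⁻¹ = [2454/34757 517/34757; 13569/34757 -753/34757; 2932/34757 21829/69514]
x' − x̄ = [-17564/34757, -111564/34757, 20202/34757] = K·y
y = (KᵀK)⁻¹·Kᵀ·(x' − x̄) = [-8, 4]
z = y + H·x̄ = [-8, 4] + [10, -1] = [2, 3]

z = [2, 3]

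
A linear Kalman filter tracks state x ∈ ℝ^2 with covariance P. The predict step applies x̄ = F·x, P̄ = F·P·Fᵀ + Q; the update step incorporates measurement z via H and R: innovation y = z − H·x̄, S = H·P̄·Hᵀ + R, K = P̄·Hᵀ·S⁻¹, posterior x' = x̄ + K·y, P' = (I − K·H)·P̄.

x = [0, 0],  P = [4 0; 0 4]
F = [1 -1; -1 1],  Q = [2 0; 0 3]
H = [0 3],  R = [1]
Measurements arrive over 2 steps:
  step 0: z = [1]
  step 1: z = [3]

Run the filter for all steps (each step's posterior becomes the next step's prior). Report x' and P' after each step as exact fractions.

step 0: x' = [-6/25, 33/100], P' = [106/25 -2/25; -2/25 11/100]
step 1: x' = [-5655/6859, 6816/6859], P' = [26346/6859 -451/6859; -451/6859 751/6859]

step 0: x̄ = F·x = [0, 0]
step 0: P̄ = F·P·Fᵀ + Q = [10 -8; -8 11]
step 0: y = z − H·x̄ = [1]
step 0: S = H·P̄·Hᵀ + R = [100]
step 0: K = P̄·Hᵀ·S⁻¹ = [-6/25; 33/100]
step 0: x' = x̄ + K·y = [-6/25, 33/100]
step 0: P' = (I − K·H)·P̄ = [106/25 -2/25; -2/25 11/100]
step 1: x̄ = F·x = [-57/100, 57/100]
step 1: P̄ = F·P·Fᵀ + Q = [651/100 -451/100; -451/100 751/100]
step 1: y = z − H·x̄ = [129/100]
step 1: S = H·P̄·Hᵀ + R = [6859/100]
step 1: K = P̄·Hᵀ·S⁻¹ = [-1353/6859; 2253/6859]
step 1: x' = x̄ + K·y = [-5655/6859, 6816/6859]
step 1: P' = (I − K·H)·P̄ = [26346/6859 -451/6859; -451/6859 751/6859]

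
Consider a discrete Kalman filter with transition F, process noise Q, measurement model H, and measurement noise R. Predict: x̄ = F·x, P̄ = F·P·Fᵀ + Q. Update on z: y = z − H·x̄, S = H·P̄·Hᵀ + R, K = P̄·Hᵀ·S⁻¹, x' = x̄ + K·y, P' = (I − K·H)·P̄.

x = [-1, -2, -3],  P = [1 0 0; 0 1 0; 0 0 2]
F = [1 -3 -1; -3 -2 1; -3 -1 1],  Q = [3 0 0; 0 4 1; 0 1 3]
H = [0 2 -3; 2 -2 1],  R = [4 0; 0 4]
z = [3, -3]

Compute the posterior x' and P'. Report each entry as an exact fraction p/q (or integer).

x' = [1345/321, 2359/321, 1271/321]
P' = [5902/963 7858/963 5078/963; 7858/963 12586/963 8450/963; 5078/963 8450/963 6064/963]

x̄ = F·x = [8, 4, 2]
P̄ = F·P·Fᵀ + Q = [15 1 -2; 1 19 14; -2 14 15]
y = z − H·x̄ = [1, -13]
S = H·P̄·Hᵀ + R = [47 7; 7 83]
K = P̄·Hᵀ·S⁻¹ = [241/1926 583/1926; -89/1926 -503/1926; -323/963 -170/963]
x' = x̄ + K·y = [1345/321, 2359/321, 1271/321]
P' = (I − K·H)·P̄ = [5902/963 7858/963 5078/963; 7858/963 12586/963 8450/963; 5078/963 8450/963 6064/963]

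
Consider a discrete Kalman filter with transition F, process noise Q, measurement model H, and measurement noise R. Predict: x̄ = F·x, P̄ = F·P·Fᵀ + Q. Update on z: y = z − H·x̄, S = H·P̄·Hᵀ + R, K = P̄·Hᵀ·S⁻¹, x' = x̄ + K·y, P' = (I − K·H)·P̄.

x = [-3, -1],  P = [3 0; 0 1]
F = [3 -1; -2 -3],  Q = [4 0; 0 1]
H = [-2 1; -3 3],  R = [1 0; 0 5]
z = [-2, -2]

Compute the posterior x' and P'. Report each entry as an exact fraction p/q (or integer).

x̄ = F·x = [-8, 9]
P̄ = F·P·Fᵀ + Q = [32 -15; -15 22]
y = z − H·x̄ = [-27, -53]
S = H·P̄·Hᵀ + R = [211 393; 393 761]
K = P̄·Hᵀ·S⁻¹ = [-2353/3061 648/3061; -4051/6122 2985/6122]
x' = x̄ + K·y = [4699/3061, 3135/3061]
P' = (I − K·H)·P̄ = [3433/3061 4513/3061; 4513/3061 14001/6122]

x' = [4699/3061, 3135/3061]
P' = [3433/3061 4513/3061; 4513/3061 14001/6122]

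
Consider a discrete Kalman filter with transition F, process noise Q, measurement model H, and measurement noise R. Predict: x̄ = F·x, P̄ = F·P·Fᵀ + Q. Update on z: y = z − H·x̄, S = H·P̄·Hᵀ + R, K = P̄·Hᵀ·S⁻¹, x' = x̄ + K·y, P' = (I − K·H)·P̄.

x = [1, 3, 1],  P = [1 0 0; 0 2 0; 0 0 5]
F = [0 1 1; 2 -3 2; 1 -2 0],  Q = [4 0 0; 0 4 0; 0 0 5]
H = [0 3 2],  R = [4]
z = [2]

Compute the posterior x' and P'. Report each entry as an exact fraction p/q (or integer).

x' = [446/107, 212/107, -220/107]
P' = [3523/321 952/321 -1424/321; 952/321 988/321 -1316/321; -1424/321 -1316/321 2044/321]

x̄ = F·x = [4, -5, -5]
P̄ = F·P·Fᵀ + Q = [11 4 -4; 4 46 14; -4 14 14]
y = z − H·x̄ = [27]
S = H·P̄·Hᵀ + R = [642]
K = P̄·Hᵀ·S⁻¹ = [2/321; 83/321; 35/321]
x' = x̄ + K·y = [446/107, 212/107, -220/107]
P' = (I − K·H)·P̄ = [3523/321 952/321 -1424/321; 952/321 988/321 -1316/321; -1424/321 -1316/321 2044/321]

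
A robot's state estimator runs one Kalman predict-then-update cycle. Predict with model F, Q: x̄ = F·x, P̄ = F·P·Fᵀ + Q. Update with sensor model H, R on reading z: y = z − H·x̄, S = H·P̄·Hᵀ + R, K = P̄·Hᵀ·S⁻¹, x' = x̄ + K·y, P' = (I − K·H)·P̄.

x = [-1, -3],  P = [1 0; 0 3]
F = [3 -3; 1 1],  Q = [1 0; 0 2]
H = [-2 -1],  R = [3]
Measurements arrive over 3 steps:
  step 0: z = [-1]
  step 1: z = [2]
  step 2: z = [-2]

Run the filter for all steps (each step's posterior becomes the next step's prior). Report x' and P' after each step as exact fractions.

step 0: x̄ = F·x = [6, -4]
step 0: P̄ = F·P·Fᵀ + Q = [37 -6; -6 6]
step 0: y = z − H·x̄ = [7]
step 0: S = H·P̄·Hᵀ + R = [133]
step 0: K = P̄·Hᵀ·S⁻¹ = [-68/133; 6/133]
step 0: x' = x̄ + K·y = [46/19, -70/19]
step 0: P' = (I − K·H)·P̄ = [297/133 -390/133; -390/133 762/133]
step 1: x̄ = F·x = [348/19, -24/19]
step 1: P̄ = F·P·Fᵀ + Q = [16684/133 -1395/133; -1395/133 545/133]
step 1: y = z − H·x̄ = [710/19]
step 1: S = H·P̄·Hᵀ + R = [62100/133]
step 1: K = P̄·Hᵀ·S⁻¹ = [-31973/62100; 449/12420]
step 1: x' = x̄ + K·y = [-5737/6210, 109/1242]
step 1: P' = (I − K·H)·P̄ = [103787/62100 -22331/12420; -22331/12420 8663/2484]
step 2: x̄ = F·x = [-349/115, -2596/3105]
step 2: P̄ = F·P·Fᵀ + Q = [45881/575 -3133/575; -3133/575 55313/15525]
step 2: y = z − H·x̄ = [-27652/3105]
step 2: S = H·P̄·Hᵀ + R = [4718672/15525]
step 2: K = P̄·Hᵀ·S⁻¹ = [-2392983/4718672; 16267/674096]
step 2: x' = x̄ + K·y = [1747723/1179668, -177115/168524]
step 2: P' = (I − K·H)·P̄ = [7669043/4718672 -1165591/674096; -1165591/674096 2282381/674096]

step 0: x' = [46/19, -70/19], P' = [297/133 -390/133; -390/133 762/133]
step 1: x' = [-5737/6210, 109/1242], P' = [103787/62100 -22331/12420; -22331/12420 8663/2484]
step 2: x' = [1747723/1179668, -177115/168524], P' = [7669043/4718672 -1165591/674096; -1165591/674096 2282381/674096]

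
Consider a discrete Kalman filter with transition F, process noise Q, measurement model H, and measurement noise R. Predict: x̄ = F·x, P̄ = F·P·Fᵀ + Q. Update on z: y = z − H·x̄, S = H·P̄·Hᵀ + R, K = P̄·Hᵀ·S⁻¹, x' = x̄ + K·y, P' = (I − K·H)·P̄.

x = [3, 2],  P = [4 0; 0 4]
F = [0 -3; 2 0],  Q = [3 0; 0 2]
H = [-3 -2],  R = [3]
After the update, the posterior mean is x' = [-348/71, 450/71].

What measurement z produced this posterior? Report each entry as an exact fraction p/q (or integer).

z = [2]

x̄ = F·x = [-6, 6]
P̄ = F·P·Fᵀ + Q = [39 0; 0 18]
S = H·P̄·Hᵀ + R = [426]
K = P̄·Hᵀ·S⁻¹ = [-39/142; -6/71]
x' − x̄ = [78/71, 24/71] = K·y
y = (KᵀK)⁻¹·Kᵀ·(x' − x̄) = [-4]
z = y + H·x̄ = [-4] + [6] = [2]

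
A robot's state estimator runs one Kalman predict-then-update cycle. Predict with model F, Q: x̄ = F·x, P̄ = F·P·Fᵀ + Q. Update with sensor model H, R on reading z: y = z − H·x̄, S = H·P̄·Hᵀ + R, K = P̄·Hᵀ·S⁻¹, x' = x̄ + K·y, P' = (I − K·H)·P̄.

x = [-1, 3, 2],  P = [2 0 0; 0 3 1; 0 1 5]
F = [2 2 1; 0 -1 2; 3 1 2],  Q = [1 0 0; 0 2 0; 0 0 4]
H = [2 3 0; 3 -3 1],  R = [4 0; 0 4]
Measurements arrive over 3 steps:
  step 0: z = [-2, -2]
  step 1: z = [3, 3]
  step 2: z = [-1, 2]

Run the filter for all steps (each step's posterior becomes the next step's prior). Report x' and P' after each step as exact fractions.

step 0: x' = [-22695/174713, -94032/174713, -538861/174713], P' = [80196/174713 -18952/174713 -177264/174713; -18952/174713 66420/174713 176684/174713; -177264/174713 176684/174713 1155508/174713]
step 1: x' = [2994527785/3259411429, 914681025/3259411429, 2226574683/3259411429], P' = [1166388932/3259411429 -123776892/3259411429 -1820892796/3259411429; -123776892/3259411429 1080464476/3259411429 2228150512/3259411429; -1820892796/3259411429 2228150512/3259411429 14312840532/3259411429]
step 2: x' = [8168211989787/42284046024973, -17172014014973/42284046024973, 25440596205210/42284046024973], P' = [15128306103980/42284046024973 -1596264684948/42284046024973 -23577349861740/42284046024973; -1596264684948/42284046024973 13933704512668/42284046024973 28713178182872/42284046024973; -23577349861740/42284046024973 28713178182872/42284046024973 185079434627052/42284046024973]

step 0: x̄ = F·x = [6, 1, 4]
step 0: P̄ = F·P·Fᵀ + Q = [30 7 33; 7 21 17; 33 17 49]
step 0: y = z − H·x̄ = [-17, -21]
step 0: S = H·P̄·Hᵀ + R = [397 129; 129 482]
step 0: K = P̄·Hᵀ·S⁻¹ = [25884/174713 30045/174713; 40339/174713 -19858/174713; 43881/174713 23416/174713]
step 0: x' = x̄ + K·y = [-22695/174713, -94032/174713, -538861/174713]
step 0: P' = (I − K·H)·P̄ = [80196/174713 -18952/174713 -177264/174713; -18952/174713 66420/174713 176684/174713; -177264/174713 176684/174713 1155508/174713]
step 1: x̄ = F·x = [-772315/174713, -983690/174713, -1239839/174713]
step 1: P̄ = F·P·Fᵀ + Q = [1762749/174713 2037076/174713 2415988/174713; 2037076/174713 4331142/174713 3548884/174713; 2415988/174713 3548884/174713 4574924/174713]
step 1: y = z − H·x̄ = [456349/15883, 1129853/174713]
step 1: S = H·P̄·Hᵀ + R = [6470458/15883 -619448/15883; -619448/15883 16654051/174713]
step 1: K = P̄·Hᵀ·S⁻¹ = [490361797/3259411429 512401169/3259411429; 748459911/3259411429 -346143398/3259411429; 760666486/3259411429 541427652/3259411429]
step 1: x' = x̄ + K·y = [2994527785/3259411429, 914681025/3259411429, 2226574683/3259411429]
step 1: P' = (I − K·H)·P̄ = [1166388932/3259411429 -123776892/3259411429 -1820892796/3259411429; -123776892/3259411429 1080464476/3259411429 2228150512/3259411429; -1820892796/3259411429 2228150512/3259411429 14312840532/3259411429]
step 2: x̄ = F·x = [10044992303/3259411429, 3538468341/3259411429, 14351413746/3259411429]
step 2: P̄ = F·P·Fᵀ + Q = [27198481321/3259411429 26113186248/3259411429 35189231460/3259411429; 26113186248/3259411429 55938047414/3259411429 45616871552/3259411429; 35189231460/3259411429 45616871552/3259411429 68186199852/3259411429]
step 2: y = z − H·x̄ = [-33964801058/3259411429, -27352162774/3259411429]
step 2: S = H·P̄·Hᵀ + R = [938632232702/3259411429 -54682902480/3259411429; -54682902480/3259411429 296849411167/3259411429]
step 2: K = P̄·Hᵀ·S⁻¹ = [6366954538279/42284046024973 6649090626261/42284046024973; 9652146042027/42284046024973 -4469182352494/42284046024973; 9746208706284/42284046024973 7051962623304/42284046024973]
step 2: x' = x̄ + K·y = [8168211989787/42284046024973, -17172014014973/42284046024973, 25440596205210/42284046024973]
step 2: P' = (I − K·H)·P̄ = [15128306103980/42284046024973 -1596264684948/42284046024973 -23577349861740/42284046024973; -1596264684948/42284046024973 13933704512668/42284046024973 28713178182872/42284046024973; -23577349861740/42284046024973 28713178182872/42284046024973 185079434627052/42284046024973]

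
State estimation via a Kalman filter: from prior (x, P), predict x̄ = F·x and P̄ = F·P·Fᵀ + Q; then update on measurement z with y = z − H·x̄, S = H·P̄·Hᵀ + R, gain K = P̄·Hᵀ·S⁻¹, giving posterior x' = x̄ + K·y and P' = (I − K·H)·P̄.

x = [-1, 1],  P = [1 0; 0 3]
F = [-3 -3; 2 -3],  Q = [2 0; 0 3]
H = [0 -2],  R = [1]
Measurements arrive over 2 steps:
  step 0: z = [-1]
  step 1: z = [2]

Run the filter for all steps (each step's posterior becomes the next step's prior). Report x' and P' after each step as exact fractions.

step 0: x' = [462/137, 63/137], P' = [3442/137 21/137; 21/137 34/137]
step 1: x' = [-46561/19023, -56197/57069], P' = [143516/6341 -6761/19023; -6761/19023 14233/57069]

step 0: x̄ = F·x = [0, -5]
step 0: P̄ = F·P·Fᵀ + Q = [38 21; 21 34]
step 0: y = z − H·x̄ = [-11]
step 0: S = H·P̄·Hᵀ + R = [137]
step 0: K = P̄·Hᵀ·S⁻¹ = [-42/137; -68/137]
step 0: x' = x̄ + K·y = [462/137, 63/137]
step 0: P' = (I − K·H)·P̄ = [3442/137 21/137; 21/137 34/137]
step 1: x̄ = F·x = [-1575/137, 735/137]
step 1: P̄ = F·P·Fᵀ + Q = [31936/137 -20283/137; -20283/137 14233/137]
step 1: y = z − H·x̄ = [1744/137]
step 1: S = H·P̄·Hᵀ + R = [57069/137]
step 1: K = P̄·Hᵀ·S⁻¹ = [13522/19023; -28466/57069]
step 1: x' = x̄ + K·y = [-46561/19023, -56197/57069]
step 1: P' = (I − K·H)·P̄ = [143516/6341 -6761/19023; -6761/19023 14233/57069]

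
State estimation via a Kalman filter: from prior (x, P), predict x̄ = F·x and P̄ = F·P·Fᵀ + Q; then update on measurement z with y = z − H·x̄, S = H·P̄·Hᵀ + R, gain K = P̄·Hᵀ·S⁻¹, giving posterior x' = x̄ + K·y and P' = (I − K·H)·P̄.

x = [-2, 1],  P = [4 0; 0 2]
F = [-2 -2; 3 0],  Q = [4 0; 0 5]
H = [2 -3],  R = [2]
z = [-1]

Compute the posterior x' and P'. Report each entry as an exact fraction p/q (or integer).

x' = [-1402/771, -231/257]
P' = [5204/771 1128/257; 1128/257 790/257]

x̄ = F·x = [2, -6]
P̄ = F·P·Fᵀ + Q = [28 -24; -24 41]
y = z − H·x̄ = [-23]
S = H·P̄·Hᵀ + R = [771]
K = P̄·Hᵀ·S⁻¹ = [128/771; -57/257]
x' = x̄ + K·y = [-1402/771, -231/257]
P' = (I − K·H)·P̄ = [5204/771 1128/257; 1128/257 790/257]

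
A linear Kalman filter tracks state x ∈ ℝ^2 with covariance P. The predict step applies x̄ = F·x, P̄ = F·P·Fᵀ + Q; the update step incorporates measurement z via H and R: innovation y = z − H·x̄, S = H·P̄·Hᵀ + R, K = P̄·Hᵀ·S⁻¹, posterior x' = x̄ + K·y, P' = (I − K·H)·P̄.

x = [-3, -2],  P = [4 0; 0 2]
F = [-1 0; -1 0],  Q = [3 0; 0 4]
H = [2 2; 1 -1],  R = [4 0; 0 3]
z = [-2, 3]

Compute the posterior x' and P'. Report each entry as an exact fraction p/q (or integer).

x̄ = F·x = [3, 3]
P̄ = F·P·Fᵀ + Q = [7 4; 4 8]
y = z − H·x̄ = [-14, 3]
S = H·P̄·Hᵀ + R = [96 -2; -2 10]
K = P̄·Hᵀ·S⁻¹ = [113/478 83/239; 58/239 -84/239]
x' = x̄ + K·y = [175/239, -347/239]
P' = (I − K·H)·P̄ = [181/239 -68/239; -68/239 184/239]

x' = [175/239, -347/239]
P' = [181/239 -68/239; -68/239 184/239]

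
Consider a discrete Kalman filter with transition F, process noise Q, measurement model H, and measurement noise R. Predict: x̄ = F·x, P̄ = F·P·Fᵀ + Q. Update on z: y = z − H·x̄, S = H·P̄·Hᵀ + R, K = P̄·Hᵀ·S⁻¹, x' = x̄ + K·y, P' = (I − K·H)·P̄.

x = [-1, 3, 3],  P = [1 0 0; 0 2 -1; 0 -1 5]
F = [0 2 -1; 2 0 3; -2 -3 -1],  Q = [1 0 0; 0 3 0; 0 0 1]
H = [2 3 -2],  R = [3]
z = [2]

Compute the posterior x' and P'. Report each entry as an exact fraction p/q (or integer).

x̄ = F·x = [3, 7, -10]
P̄ = F·P·Fᵀ + Q = [18 -21 -8; -21 52 -10; -8 -10 22]
y = z − H·x̄ = [-45]
S = H·P̄·Hᵀ + R = [563]
K = P̄·Hᵀ·S⁻¹ = [-11/563; 134/563; -90/563]
x' = x̄ + K·y = [2184/563, -2089/563, -1580/563]
P' = (I − K·H)·P̄ = [10013/563 -10349/563 -5494/563; -10349/563 11320/563 6430/563; -5494/563 6430/563 4286/563]

x' = [2184/563, -2089/563, -1580/563]
P' = [10013/563 -10349/563 -5494/563; -10349/563 11320/563 6430/563; -5494/563 6430/563 4286/563]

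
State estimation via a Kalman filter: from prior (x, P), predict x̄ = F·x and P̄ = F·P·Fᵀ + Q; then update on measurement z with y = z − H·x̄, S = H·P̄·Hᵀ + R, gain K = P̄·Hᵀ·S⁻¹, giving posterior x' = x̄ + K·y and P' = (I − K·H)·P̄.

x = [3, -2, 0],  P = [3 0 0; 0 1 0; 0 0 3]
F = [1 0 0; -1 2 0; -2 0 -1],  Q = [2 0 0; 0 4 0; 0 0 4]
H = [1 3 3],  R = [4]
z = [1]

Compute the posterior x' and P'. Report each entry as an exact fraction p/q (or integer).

x' = [5/9, -5/3, 5/3]
P' = [1181/333 19/111 -160/111; 19/111 151/37 -146/37; -160/111 -146/37 174/37]

x̄ = F·x = [3, -7, -6]
P̄ = F·P·Fᵀ + Q = [5 -3 -6; -3 11 6; -6 6 19]
y = z − H·x̄ = [37]
S = H·P̄·Hᵀ + R = [333]
K = P̄·Hᵀ·S⁻¹ = [-22/333; 16/111; 23/111]
x' = x̄ + K·y = [5/9, -5/3, 5/3]
P' = (I − K·H)·P̄ = [1181/333 19/111 -160/111; 19/111 151/37 -146/37; -160/111 -146/37 174/37]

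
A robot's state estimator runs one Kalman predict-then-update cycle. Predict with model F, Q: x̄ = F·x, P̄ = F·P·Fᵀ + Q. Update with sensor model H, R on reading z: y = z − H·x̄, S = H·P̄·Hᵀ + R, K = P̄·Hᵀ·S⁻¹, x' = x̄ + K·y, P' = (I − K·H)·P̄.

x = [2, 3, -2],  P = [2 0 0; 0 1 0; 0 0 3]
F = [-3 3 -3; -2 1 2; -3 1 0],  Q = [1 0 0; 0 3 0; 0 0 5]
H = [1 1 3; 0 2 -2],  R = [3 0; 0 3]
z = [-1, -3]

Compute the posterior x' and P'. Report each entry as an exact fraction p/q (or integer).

x̄ = F·x = [9, -5, -3]
P̄ = F·P·Fᵀ + Q = [55 -3 21; -3 24 13; 21 13 24]
y = z − H·x̄ = [4, 1]
S = H·P̄·Hᵀ + R = [496 -92; -92 91]
K = P̄·Hᵀ·S⁻¹ = [6049/36672 -3307/9168; 1871/9168 1027/2292; 3811/18336 -145/4584]
x' = x̄ + K·y = [14209/1528, -1427/382, -1681/764]
P' = (I − K·H)·P̄ = [686381/36672 -45485/9168 -81049/18336; -45485/9168 4349/2292 5617/4584; -81049/18336 5617/4584 11669/9168]

x' = [14209/1528, -1427/382, -1681/764]
P' = [686381/36672 -45485/9168 -81049/18336; -45485/9168 4349/2292 5617/4584; -81049/18336 5617/4584 11669/9168]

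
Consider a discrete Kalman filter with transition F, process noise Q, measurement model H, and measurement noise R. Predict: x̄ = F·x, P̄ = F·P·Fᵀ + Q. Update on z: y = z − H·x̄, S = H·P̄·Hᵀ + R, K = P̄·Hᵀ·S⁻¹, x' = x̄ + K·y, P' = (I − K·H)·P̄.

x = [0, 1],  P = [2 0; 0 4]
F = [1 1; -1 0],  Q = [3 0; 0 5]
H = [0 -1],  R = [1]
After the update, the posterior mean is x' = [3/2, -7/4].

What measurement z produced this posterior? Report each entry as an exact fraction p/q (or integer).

x̄ = F·x = [1, 0]
P̄ = F·P·Fᵀ + Q = [9 -2; -2 7]
S = H·P̄·Hᵀ + R = [8]
K = P̄·Hᵀ·S⁻¹ = [1/4; -7/8]
x' − x̄ = [1/2, -7/4] = K·y
y = (KᵀK)⁻¹·Kᵀ·(x' − x̄) = [2]
z = y + H·x̄ = [2] + [0] = [2]

z = [2]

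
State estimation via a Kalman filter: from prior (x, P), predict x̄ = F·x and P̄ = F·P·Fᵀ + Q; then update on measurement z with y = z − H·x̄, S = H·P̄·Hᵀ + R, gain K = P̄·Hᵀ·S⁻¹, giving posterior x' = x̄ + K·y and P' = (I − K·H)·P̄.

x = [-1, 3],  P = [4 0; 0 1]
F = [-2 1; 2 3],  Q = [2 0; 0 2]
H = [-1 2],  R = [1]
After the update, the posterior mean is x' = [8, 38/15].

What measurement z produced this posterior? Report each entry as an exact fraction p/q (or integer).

z = [-3]

x̄ = F·x = [5, 7]
P̄ = F·P·Fᵀ + Q = [19 -13; -13 27]
S = H·P̄·Hᵀ + R = [180]
K = P̄·Hᵀ·S⁻¹ = [-1/4; 67/180]
x' − x̄ = [3, -67/15] = K·y
y = (KᵀK)⁻¹·Kᵀ·(x' − x̄) = [-12]
z = y + H·x̄ = [-12] + [9] = [-3]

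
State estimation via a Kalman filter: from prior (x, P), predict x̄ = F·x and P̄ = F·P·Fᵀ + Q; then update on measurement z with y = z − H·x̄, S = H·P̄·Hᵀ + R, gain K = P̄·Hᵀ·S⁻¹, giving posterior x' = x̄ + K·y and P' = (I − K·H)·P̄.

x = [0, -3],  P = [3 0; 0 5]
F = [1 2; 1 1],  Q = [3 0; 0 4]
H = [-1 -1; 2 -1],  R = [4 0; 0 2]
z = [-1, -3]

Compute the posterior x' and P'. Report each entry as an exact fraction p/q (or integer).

x' = [-1494/1679, 1805/1679]
P' = [1066/1679 962/1679; 962/1679 2670/1679]

x̄ = F·x = [-6, -3]
P̄ = F·P·Fᵀ + Q = [26 13; 13 12]
y = z − H·x̄ = [-10, 6]
S = H·P̄·Hᵀ + R = [68 -53; -53 66]
K = P̄·Hᵀ·S⁻¹ = [-507/1679 585/1679; -908/1679 -373/1679]
x' = x̄ + K·y = [-1494/1679, 1805/1679]
P' = (I − K·H)·P̄ = [1066/1679 962/1679; 962/1679 2670/1679]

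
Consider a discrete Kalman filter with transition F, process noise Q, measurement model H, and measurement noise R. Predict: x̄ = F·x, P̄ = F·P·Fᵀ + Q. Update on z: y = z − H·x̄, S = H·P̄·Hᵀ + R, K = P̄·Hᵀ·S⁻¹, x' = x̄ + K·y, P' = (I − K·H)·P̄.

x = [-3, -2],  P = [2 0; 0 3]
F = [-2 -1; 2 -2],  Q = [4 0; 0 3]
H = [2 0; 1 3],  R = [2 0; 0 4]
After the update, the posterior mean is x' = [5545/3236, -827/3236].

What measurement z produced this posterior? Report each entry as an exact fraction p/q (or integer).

x̄ = F·x = [8, -2]
P̄ = F·P·Fᵀ + Q = [15 -2; -2 23]
S = H·P̄·Hᵀ + R = [62 18; 18 214]
K = P̄·Hᵀ·S⁻¹ = [3129/6472 9/6472; -1031/6472 2113/6472]
x' − x̄ = [-20343/3236, 5645/3236] = K·y
y = (KᵀK)⁻¹·Kᵀ·(x' − x̄) = [-13, -1]
z = y + H·x̄ = [-13, -1] + [16, 2] = [3, 1]

z = [3, 1]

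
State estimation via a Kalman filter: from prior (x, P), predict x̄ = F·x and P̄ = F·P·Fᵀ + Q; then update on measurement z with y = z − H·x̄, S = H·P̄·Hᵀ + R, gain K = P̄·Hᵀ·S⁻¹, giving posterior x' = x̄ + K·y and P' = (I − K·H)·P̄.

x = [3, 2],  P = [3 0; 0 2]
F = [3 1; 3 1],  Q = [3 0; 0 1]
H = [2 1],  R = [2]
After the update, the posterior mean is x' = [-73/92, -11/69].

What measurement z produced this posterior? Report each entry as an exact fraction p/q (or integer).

x̄ = F·x = [11, 11]
P̄ = F·P·Fᵀ + Q = [32 29; 29 30]
S = H·P̄·Hᵀ + R = [276]
K = P̄·Hᵀ·S⁻¹ = [31/92; 22/69]
x' − x̄ = [-1085/92, -770/69] = K·y
y = (KᵀK)⁻¹·Kᵀ·(x' − x̄) = [-35]
z = y + H·x̄ = [-35] + [33] = [-2]

z = [-2]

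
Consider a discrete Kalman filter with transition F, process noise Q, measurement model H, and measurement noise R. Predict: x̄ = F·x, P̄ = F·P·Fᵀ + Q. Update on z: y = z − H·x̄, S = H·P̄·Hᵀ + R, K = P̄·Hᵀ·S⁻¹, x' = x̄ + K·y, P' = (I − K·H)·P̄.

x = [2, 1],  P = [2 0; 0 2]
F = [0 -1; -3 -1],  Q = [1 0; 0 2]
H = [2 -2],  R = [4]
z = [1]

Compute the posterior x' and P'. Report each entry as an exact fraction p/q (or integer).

x' = [-5/4, -2]
P' = [65/22 32/11; 32/11 42/11]

x̄ = F·x = [-1, -7]
P̄ = F·P·Fᵀ + Q = [3 2; 2 22]
y = z − H·x̄ = [-11]
S = H·P̄·Hᵀ + R = [88]
K = P̄·Hᵀ·S⁻¹ = [1/44; -5/11]
x' = x̄ + K·y = [-5/4, -2]
P' = (I − K·H)·P̄ = [65/22 32/11; 32/11 42/11]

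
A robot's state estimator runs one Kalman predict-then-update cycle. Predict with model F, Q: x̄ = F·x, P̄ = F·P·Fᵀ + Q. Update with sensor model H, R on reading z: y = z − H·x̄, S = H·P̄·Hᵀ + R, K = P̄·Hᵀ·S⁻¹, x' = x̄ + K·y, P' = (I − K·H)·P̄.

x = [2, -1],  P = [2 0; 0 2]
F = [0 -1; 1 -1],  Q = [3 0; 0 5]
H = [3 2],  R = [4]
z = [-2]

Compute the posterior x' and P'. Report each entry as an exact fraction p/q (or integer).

x̄ = F·x = [1, 3]
P̄ = F·P·Fᵀ + Q = [5 2; 2 9]
y = z − H·x̄ = [-11]
S = H·P̄·Hᵀ + R = [109]
K = P̄·Hᵀ·S⁻¹ = [19/109; 24/109]
x' = x̄ + K·y = [-100/109, 63/109]
P' = (I − K·H)·P̄ = [184/109 -238/109; -238/109 405/109]

x' = [-100/109, 63/109]
P' = [184/109 -238/109; -238/109 405/109]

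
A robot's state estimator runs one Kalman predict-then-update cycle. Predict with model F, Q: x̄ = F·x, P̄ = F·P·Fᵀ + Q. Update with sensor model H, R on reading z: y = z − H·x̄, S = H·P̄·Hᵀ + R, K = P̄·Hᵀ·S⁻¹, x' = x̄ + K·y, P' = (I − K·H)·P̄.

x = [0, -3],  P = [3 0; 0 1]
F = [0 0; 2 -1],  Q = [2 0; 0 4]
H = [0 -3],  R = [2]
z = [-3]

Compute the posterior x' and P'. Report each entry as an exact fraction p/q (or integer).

x̄ = F·x = [0, 3]
P̄ = F·P·Fᵀ + Q = [2 0; 0 17]
y = z − H·x̄ = [6]
S = H·P̄·Hᵀ + R = [155]
K = P̄·Hᵀ·S⁻¹ = [0; -51/155]
x' = x̄ + K·y = [0, 159/155]
P' = (I − K·H)·P̄ = [2 0; 0 34/155]

x' = [0, 159/155]
P' = [2 0; 0 34/155]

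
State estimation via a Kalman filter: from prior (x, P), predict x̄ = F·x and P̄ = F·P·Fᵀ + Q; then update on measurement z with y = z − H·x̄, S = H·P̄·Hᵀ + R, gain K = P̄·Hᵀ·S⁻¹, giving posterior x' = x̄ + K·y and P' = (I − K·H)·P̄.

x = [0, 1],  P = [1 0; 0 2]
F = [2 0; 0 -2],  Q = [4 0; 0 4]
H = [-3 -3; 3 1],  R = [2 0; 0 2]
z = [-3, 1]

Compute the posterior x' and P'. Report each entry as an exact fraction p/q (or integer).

x̄ = F·x = [0, -2]
P̄ = F·P·Fᵀ + Q = [8 0; 0 12]
y = z − H·x̄ = [-9, 3]
S = H·P̄·Hᵀ + R = [182 -108; -108 86]
K = P̄·Hᵀ·S⁻¹ = [132/997 444/997; -450/997 -426/997]
x' = x̄ + K·y = [144/997, 778/997]
P' = (I − K·H)·P̄ = [488/997 -576/997; -576/997 876/997]

x' = [144/997, 778/997]
P' = [488/997 -576/997; -576/997 876/997]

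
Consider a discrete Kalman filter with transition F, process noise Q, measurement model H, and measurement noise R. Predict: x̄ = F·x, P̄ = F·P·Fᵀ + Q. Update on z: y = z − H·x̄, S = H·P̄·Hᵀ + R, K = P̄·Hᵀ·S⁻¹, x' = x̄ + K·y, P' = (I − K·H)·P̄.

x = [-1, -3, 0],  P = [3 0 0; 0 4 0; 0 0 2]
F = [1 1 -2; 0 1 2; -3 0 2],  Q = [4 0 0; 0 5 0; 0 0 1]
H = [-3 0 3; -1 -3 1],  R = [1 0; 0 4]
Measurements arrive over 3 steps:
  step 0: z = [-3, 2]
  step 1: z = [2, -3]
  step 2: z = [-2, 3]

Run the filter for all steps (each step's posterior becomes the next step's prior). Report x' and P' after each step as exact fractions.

step 0: x' = [-22860/38089, -41311/38089, -182197/114267], P' = [167947/38089 368/38089 166283/38089; 368/38089 16907/38089 1753/38089; 166283/38089 1753/38089 506534/114267]
step 1: x' = [-408690578/141033229, 1706621188/1551365519, -3560523455/1551365519], P' = [356905060/141033229 -26382802/141033229 344231402/141033229; -26382802/141033229 694809465/1551365519 -234673171/1551365519; 344231402/141033229 -234673171/1551365519 3816712397/1551365519]
step 2: x' = [3577136851397/1027256375739, -17116267507930/13354332884607, 12649368158628/4451444294869], P' = [2508395484643/1027256375739 -167948766464/1027256375739 805876810029/342418791913; -167948766464/1027256375739 5914223155573/13354332884607 -570079434995/4451444294869; 805876810029/342418791913 -570079434995/4451444294869 10569520954904/4451444294869]

step 0: x̄ = F·x = [-4, -3, 3]
step 0: P̄ = F·P·Fᵀ + Q = [19 -4 -17; -4 17 8; -17 8 36]
step 0: y = z − H·x̄ = [-24, -14]
step 0: S = H·P̄·Hᵀ + R = [802 159; 159 174]
step 0: K = P̄·Hᵀ·S⁻¹ = [-4992/38089 -692/38089; 4155/38089 -12334/38089; 7685/38089 -2023/114267]
step 0: x' = x̄ + K·y = [-22860/38089, -41311/38089, -182197/114267]
step 0: P' = (I − K·H)·P̄ = [167947/38089 368/38089 166283/38089; 368/38089 16907/38089 1753/38089; 166283/38089 1753/38089 506534/114267]
step 1: x̄ = F·x = [171881/114267, -488327/114267, -158654/114267]
step 1: P̄ = F·P·Fᵀ + Q = [1023542/114267 -976613/114267 460339/114267; -976613/114267 2669228/114267 -959752/114267; 460339/114267 -959752/114267 688784/114267]
step 1: y = z − H·x̄ = [406713/38089, -1477247/114267]
step 1: S = H·P̄·Hᵀ + R = [2413033/38089 741065/38089; 741065/38089 25170602/114267]
step 1: K = P̄·Hᵀ·S⁻¹ = [-38020974/141033229 16618687/141033229; 166612953/1551365519 -507222686/1551365519; 90500925/1551365519 183546622/1551365519]
step 1: x' = x̄ + K·y = [-408690578/141033229, 1706621188/1551365519, -3560523455/1551365519]
step 1: P' = (I − K·H)·P̄ = [356905060/141033229 -26382802/141033229 344231402/141033229; -26382802/141033229 694809465/1551365519 -234673171/1551365519; 344231402/141033229 -234673171/1551365519 3816712397/1551365519]
step 2: x̄ = F·x = [4332071740/1551365519, -5414425722/1551365519, 6365742164/1551365519]
step 2: P̄ = F·P·Fᵀ + Q = [11305166141/1551365519 -7289160101/1551365519 3648932932/1551365519; -7289160101/1551365519 22779793964/1551365519 -7051136820/1551365519; 3648932932/1551365519 -7051136820/1551365519 6713270983/1551365519]
step 2: y = z − H·x̄ = [-9203742310/1551365519, -1238441003/141033229]
step 2: S = H·P̄·Hᵀ + R = [98036506859/1551365519 2729045841/141033229; 2729045841/141033229 20046912666/141033229]
step 2: K = P̄·Hᵀ·S⁻¹ = [-8251368596/31128981083 103270311209/1027256375739; 43008696277/404676754079 -4317393451918/13354332884607; 25397024871/404676754079 450840182378/4451444294869]
step 2: x' = x̄ + K·y = [3577136851397/1027256375739, -17116267507930/13354332884607, 12649368158628/4451444294869]
step 2: P' = (I − K·H)·P̄ = [2508395484643/1027256375739 -167948766464/1027256375739 805876810029/342418791913; -167948766464/1027256375739 5914223155573/13354332884607 -570079434995/4451444294869; 805876810029/342418791913 -570079434995/4451444294869 10569520954904/4451444294869]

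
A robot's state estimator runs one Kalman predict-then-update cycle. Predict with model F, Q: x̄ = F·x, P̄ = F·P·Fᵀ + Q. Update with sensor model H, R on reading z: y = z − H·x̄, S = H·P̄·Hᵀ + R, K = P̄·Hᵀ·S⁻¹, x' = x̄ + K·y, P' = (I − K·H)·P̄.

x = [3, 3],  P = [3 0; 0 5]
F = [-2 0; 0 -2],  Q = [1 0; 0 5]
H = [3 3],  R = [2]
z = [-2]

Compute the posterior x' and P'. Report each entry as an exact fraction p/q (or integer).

x̄ = F·x = [-6, -6]
P̄ = F·P·Fᵀ + Q = [13 0; 0 25]
y = z − H·x̄ = [34]
S = H·P̄·Hᵀ + R = [344]
K = P̄·Hᵀ·S⁻¹ = [39/344; 75/344]
x' = x̄ + K·y = [-369/172, 243/172]
P' = (I − K·H)·P̄ = [2951/344 -2925/344; -2925/344 2975/344]

x' = [-369/172, 243/172]
P' = [2951/344 -2925/344; -2925/344 2975/344]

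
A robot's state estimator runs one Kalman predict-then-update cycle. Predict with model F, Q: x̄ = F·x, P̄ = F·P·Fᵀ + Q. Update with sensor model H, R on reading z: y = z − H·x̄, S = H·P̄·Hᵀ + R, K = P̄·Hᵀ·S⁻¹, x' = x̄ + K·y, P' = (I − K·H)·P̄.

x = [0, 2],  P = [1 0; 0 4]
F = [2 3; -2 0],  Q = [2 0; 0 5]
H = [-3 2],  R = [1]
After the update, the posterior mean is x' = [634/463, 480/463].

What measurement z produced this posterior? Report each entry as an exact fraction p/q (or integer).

z = [-2]

x̄ = F·x = [6, 0]
P̄ = F·P·Fᵀ + Q = [42 -4; -4 9]
S = H·P̄·Hᵀ + R = [463]
K = P̄·Hᵀ·S⁻¹ = [-134/463; 30/463]
x' − x̄ = [-2144/463, 480/463] = K·y
y = (KᵀK)⁻¹·Kᵀ·(x' − x̄) = [16]
z = y + H·x̄ = [16] + [-18] = [-2]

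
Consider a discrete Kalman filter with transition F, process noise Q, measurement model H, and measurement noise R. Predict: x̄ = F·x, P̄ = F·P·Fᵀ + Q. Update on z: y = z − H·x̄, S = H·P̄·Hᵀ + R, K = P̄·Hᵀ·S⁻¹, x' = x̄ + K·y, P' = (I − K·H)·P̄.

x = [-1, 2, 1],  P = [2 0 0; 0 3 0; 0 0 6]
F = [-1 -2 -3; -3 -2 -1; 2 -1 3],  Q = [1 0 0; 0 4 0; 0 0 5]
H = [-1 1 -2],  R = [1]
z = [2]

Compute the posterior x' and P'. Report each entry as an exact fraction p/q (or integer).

x̄ = F·x = [-6, -2, -1]
P̄ = F·P·Fᵀ + Q = [69 36 -52; 36 40 -24; -52 -24 70]
y = z − H·x̄ = [-4]
S = H·P̄·Hᵀ + R = [206]
K = P̄·Hᵀ·S⁻¹ = [71/206; 26/103; -56/103]
x' = x̄ + K·y = [-760/103, -310/103, 121/103]
P' = (I − K·H)·P̄ = [9173/206 1862/103 -1380/103; 1862/103 2768/103 440/103; -1380/103 440/103 938/103]

x' = [-760/103, -310/103, 121/103]
P' = [9173/206 1862/103 -1380/103; 1862/103 2768/103 440/103; -1380/103 440/103 938/103]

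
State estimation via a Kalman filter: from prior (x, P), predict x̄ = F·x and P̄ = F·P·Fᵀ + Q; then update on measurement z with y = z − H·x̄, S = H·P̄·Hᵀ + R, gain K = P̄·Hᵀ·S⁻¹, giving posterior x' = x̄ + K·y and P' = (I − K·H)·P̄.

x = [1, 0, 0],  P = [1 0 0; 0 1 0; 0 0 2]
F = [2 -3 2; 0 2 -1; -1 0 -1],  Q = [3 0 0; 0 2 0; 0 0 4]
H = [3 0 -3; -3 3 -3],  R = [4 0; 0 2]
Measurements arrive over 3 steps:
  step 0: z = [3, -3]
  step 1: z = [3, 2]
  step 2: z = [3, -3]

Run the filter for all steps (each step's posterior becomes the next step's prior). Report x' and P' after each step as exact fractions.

step 0: x̄ = F·x = [2, 0, -1]
step 0: P̄ = F·P·Fᵀ + Q = [24 -10 -6; -10 8 2; -6 2 7]
step 0: y = z − H·x̄ = [-6, 0]
step 0: S = H·P̄·Hᵀ + R = [391 -261; -261 389]
step 0: K = P̄·Hᵀ·S⁻¹ = [6543/41989 -4677/41989; -738/41989 4686/41989; -7194/41989 -4503/41989]
step 0: x' = x̄ + K·y = [44720/41989, 4428/41989, 1175/41989]
step 0: P' = (I − K·H)·P̄ = [25998/41989 40154/41989 17274/41989; 40154/41989 84416/41989 41138/41989; 17274/41989 41138/41989 26866/41989]
step 1: x̄ = F·x = [78506/41989, 7681/41989, -45895/41989]
step 1: P̄ = F·P·Fᵀ + Q = [259855/41989 -146194/41989 69052/41989; -146194/41989 283956/41989 -118444/41989; 69052/41989 -118444/41989 255368/41989]
step 1: y = z − H·x̄ = [-247236/41989, 158768/41989]
step 1: S = H·P̄·Hᵀ + R = [3562027/41989 -290133/41989; -290133/41989 13283009/41989]
step 1: K = P̄·Hᵀ·S⁻¹ = [85615119/562412293 -58478328/562412293; -7481898/562412293 69520188/562412293; -93000306/562412293 -58284906/562412293]
step 1: x' = x̄ + K·y = [326302430/562412293, 409804105/562412293, -287519743/562412293]
step 1: P' = (I − K·H)·P̄ = [328406140/562412293 503673236/562412293 214252648/562412293; 503673236/562412293 1063669128/562412293 513649100/562412293; 214252648/562412293 513649100/562412293 338253056/562412293]
step 2: x̄ = F·x = [-1151846941/562412293, 1107127953/562412293, -38782687/562412293]
step 2: P̄ = F·P·Fᵀ + Q = [3433048967/562412293 -1876789532/562412293 861638024/562412293; -1876789532/562412293 3663157754/562412293 -1482138968/562412293; 861638024/562412293 -1482138968/562412293 3344813664/562412293]
step 2: y = z − H·x̄ = [5026429641/562412293, -8580509622/562412293]
step 2: S = H·P̄·Hᵀ + R = [47740928419/562412293 -4345972803/562412293; -4345972803/562412293 171064205483/562412293]
step 2: K = P̄·Hᵀ·S⁻¹ = [550826287875/3621843179294 -22235367951/213049598782; -98662821975/7243686358588 52325927721/426099197564; -299716685031/1810921589647 -11075076399/106524799391]
step 2: x' = x̄ + K·y = [3272197324915/3621843179294, -193714168005/7243686358588, 68934052562/1810921589647]
step 2: P' = (I − K·H)·P̄ = [1054640120150/1810921589647 1616062296661/1810921589647 687422594900/1810921589647; 1616062296661/1810921589647 6826537991713/3621843179294 1648949903986/1810921589647; 687422594900/1810921589647 1648949903986/1810921589647 1087044841608/1810921589647]

step 0: x' = [44720/41989, 4428/41989, 1175/41989], P' = [25998/41989 40154/41989 17274/41989; 40154/41989 84416/41989 41138/41989; 17274/41989 41138/41989 26866/41989]
step 1: x' = [326302430/562412293, 409804105/562412293, -287519743/562412293], P' = [328406140/562412293 503673236/562412293 214252648/562412293; 503673236/562412293 1063669128/562412293 513649100/562412293; 214252648/562412293 513649100/562412293 338253056/562412293]
step 2: x' = [3272197324915/3621843179294, -193714168005/7243686358588, 68934052562/1810921589647], P' = [1054640120150/1810921589647 1616062296661/1810921589647 687422594900/1810921589647; 1616062296661/1810921589647 6826537991713/3621843179294 1648949903986/1810921589647; 687422594900/1810921589647 1648949903986/1810921589647 1087044841608/1810921589647]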